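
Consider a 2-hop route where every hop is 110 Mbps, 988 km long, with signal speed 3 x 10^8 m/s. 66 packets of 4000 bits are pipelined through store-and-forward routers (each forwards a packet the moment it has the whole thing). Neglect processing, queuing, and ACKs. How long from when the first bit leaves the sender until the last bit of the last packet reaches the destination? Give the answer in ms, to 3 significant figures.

Per-hop transmission t_tx = L/R = 4000/110000000 = 0.0363636 ms.
Per-hop propagation t_prop = 988000/300000000 = 3.29333 ms.
Pipeline fill: first packet needs 2·t_tx to clear all hops; remaining 65 packets each add one t_tx.
Total = (2+66-1)·t_tx + 2·t_prop = 67·0.0363636 + 2·3.29333 = 9.02 ms.

9.02 ms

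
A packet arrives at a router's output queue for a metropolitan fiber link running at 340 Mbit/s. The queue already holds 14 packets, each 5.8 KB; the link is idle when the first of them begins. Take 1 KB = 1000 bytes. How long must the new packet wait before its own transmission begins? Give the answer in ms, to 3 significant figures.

1.91 ms

Each queued packet: L/R = 46400/340000000 = 0.136471 ms.
14 queued → 1.91059 ms.
Queuing delay = 1.91 ms.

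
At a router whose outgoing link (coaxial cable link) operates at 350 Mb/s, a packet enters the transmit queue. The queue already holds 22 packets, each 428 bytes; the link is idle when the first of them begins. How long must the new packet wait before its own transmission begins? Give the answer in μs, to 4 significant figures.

215.2 μs

Each queued packet: L/R = 3424/350000000 = 9.78286 μs.
22 queued → 215.223 μs.
Queuing delay = 215.2 μs.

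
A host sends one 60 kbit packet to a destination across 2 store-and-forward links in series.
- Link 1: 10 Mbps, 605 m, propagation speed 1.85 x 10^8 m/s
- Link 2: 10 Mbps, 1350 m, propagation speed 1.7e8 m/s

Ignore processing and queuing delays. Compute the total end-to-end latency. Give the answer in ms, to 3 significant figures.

12.0 ms

L = 60000 bits.
Transmission delay per hop = L/R = 60000/10000000 = 6 ms; 2 hops → 12 ms.
Propagation delays (d/s per hop): 0.00327027, 0.00794118 ms; sum = 0.0112114 ms.
End-to-end = 12.0 ms.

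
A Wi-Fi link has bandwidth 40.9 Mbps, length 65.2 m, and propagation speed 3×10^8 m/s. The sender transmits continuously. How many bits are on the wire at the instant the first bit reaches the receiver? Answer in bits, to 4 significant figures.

8.889 bits

Propagation delay = 65.2 / 300000000 = 2.17333e-07 s.
BDP = R × t_prop = 40900000 × 2.17333e-07 = 8.88893 bits.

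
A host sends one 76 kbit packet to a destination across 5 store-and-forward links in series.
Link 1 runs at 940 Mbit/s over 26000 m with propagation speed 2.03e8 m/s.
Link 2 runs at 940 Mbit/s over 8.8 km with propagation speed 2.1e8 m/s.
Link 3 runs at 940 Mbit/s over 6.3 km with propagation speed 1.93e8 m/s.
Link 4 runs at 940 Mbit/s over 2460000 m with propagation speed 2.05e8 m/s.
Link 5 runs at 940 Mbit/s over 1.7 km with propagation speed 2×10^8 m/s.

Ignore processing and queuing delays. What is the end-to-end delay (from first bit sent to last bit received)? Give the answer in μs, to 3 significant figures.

12600 μs

L = 76000 bits.
Transmission delay per hop = L/R = 76000/940000000 = 80.8511 μs; 5 hops → 404.255 μs.
Propagation delays (d/s per hop): 128.079, 41.9048, 32.6425, 12000, 8.5 μs; sum = 12211.1 μs.
End-to-end = 12600 μs.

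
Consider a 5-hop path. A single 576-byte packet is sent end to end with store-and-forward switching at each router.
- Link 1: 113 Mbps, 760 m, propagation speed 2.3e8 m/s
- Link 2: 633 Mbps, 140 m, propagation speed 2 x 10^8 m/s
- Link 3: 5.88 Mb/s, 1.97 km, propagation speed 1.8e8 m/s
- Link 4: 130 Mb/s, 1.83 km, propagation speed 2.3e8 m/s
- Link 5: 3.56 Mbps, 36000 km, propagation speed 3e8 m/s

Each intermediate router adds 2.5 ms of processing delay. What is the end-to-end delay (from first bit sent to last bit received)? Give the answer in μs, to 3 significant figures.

132000 μs

L = 576 × 8 = 4608 bits.
Transmission delays (L/R per hop): 40.7788, 7.27962, 783.673, 35.4462, 1294.38 μs; sum = 2161.56 μs.
Propagation delays (d/s per hop): 3.30435, 0.7, 10.9444, 7.95652, 120000 μs; sum = 120023 μs.
Processing at 4 router(s): 4 × 2.5 ms = 10000 μs.
End-to-end = 132000 μs.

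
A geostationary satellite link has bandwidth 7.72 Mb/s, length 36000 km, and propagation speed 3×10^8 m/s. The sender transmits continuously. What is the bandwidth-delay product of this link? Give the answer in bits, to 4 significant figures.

926400 bits

Propagation delay = 36000000 / 300000000 = 0.12 s.
BDP = R × t_prop = 7720000 × 0.12 = 926400 bits.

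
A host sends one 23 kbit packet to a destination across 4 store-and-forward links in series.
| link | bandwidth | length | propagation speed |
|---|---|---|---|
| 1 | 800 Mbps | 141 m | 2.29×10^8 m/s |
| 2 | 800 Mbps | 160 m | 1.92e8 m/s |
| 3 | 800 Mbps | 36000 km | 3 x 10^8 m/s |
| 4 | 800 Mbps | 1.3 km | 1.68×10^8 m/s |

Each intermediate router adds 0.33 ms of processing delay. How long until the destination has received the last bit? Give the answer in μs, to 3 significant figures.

L = 23000 bits.
Transmission delay per hop = L/R = 23000/800000000 = 28.75 μs; 4 hops → 115 μs.
Propagation delays (d/s per hop): 0.615721, 0.833333, 120000, 7.7381 μs; sum = 120009 μs.
Processing at 3 router(s): 3 × 0.33 ms = 990 μs.
End-to-end = 121000 μs.

121000 μs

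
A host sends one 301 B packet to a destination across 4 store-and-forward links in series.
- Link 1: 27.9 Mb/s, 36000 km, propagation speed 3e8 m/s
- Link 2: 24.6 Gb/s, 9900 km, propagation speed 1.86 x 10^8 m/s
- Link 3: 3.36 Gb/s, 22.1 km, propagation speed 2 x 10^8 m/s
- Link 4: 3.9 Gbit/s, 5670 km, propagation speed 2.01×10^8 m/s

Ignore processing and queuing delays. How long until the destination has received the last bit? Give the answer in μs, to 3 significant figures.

L = 301 × 8 = 2408 bits.
Transmission delays (L/R per hop): 86.3082, 0.0978862, 0.716667, 0.617436 μs; sum = 87.7402 μs.
Propagation delays (d/s per hop): 120000, 53225.8, 110.5, 28209 μs; sum = 201545 μs.
End-to-end = 202000 μs.

202000 μs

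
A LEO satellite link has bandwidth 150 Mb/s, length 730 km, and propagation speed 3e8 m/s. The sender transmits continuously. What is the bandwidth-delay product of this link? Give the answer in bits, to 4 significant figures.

365000 bits

Propagation delay = 730000 / 300000000 = 0.00243333 s.
BDP = R × t_prop = 150000000 × 0.00243333 = 365000 bits.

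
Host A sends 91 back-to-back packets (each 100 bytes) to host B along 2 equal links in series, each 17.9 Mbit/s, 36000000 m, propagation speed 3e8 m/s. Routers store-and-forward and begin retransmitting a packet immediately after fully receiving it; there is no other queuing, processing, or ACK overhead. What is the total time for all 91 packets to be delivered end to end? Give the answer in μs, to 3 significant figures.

Per-hop transmission t_tx = L/R = 800/17900000 = 44.6927 μs.
Per-hop propagation t_prop = 36000000/300000000 = 120000 μs.
Pipeline fill: first packet needs 2·t_tx to clear all hops; remaining 90 packets each add one t_tx.
Total = (2+91-1)·t_tx + 2·t_prop = 92·44.6927 + 2·120000 = 244000 μs.

244000 μs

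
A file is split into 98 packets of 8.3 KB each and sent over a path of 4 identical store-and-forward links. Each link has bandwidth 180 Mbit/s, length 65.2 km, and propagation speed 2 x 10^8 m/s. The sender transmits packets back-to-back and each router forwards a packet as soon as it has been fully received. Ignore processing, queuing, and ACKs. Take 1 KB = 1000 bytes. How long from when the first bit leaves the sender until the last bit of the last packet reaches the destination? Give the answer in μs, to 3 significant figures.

Per-hop transmission t_tx = L/R = 66400/180000000 = 368.889 μs.
Per-hop propagation t_prop = 65200/200000000 = 326 μs.
Pipeline fill: first packet needs 4·t_tx to clear all hops; remaining 97 packets each add one t_tx.
Total = (4+98-1)·t_tx + 4·t_prop = 101·368.889 + 4·326 = 38600 μs.

38600 μs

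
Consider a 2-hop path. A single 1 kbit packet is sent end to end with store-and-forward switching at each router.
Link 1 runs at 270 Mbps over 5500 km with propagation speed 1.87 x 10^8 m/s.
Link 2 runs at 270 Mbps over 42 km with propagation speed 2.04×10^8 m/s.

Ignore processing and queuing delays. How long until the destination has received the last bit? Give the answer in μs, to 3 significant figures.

L = 1000 bits.
Transmission delay per hop = L/R = 1000/270000000 = 3.7037 μs; 2 hops → 7.40741 μs.
Propagation delays (d/s per hop): 29411.8, 205.882 μs; sum = 29617.6 μs.
End-to-end = 29600 μs.

29600 μs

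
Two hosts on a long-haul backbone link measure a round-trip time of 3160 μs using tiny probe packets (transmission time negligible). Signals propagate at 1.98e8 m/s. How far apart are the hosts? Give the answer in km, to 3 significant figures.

313 km

One-way propagation = RTT/2 = 1580 μs.
d = s × t = 198000000 × 0.00158 = 313 km.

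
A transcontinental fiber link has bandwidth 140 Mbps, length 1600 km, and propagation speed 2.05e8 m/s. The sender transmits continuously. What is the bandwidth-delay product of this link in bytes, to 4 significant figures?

136600 bytes

Propagation delay = 1600000 / 2.05e+08 = 0.00780488 s.
BDP = R × t_prop = 140000000 × 0.00780488 = 1092680 bits.
In bytes: 1092680/8 = 136600 bytes.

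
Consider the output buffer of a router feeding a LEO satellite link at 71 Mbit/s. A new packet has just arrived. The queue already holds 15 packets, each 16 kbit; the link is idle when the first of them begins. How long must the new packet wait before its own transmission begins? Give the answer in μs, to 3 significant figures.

Each queued packet: L/R = 16000/71000000 = 225.352 μs.
15 queued → 3380.28 μs.
Queuing delay = 3380 μs.

3380 μs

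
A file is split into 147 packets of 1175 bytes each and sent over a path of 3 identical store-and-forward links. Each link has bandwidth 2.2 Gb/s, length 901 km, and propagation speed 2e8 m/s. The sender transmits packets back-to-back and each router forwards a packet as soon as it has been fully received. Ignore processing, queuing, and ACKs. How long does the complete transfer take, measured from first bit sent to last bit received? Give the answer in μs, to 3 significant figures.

14200 μs

Per-hop transmission t_tx = L/R = 9400/2200000000 = 4.27273 μs.
Per-hop propagation t_prop = 901000/200000000 = 4505 μs.
Pipeline fill: first packet needs 3·t_tx to clear all hops; remaining 146 packets each add one t_tx.
Total = (3+147-1)·t_tx + 3·t_prop = 149·4.27273 + 3·4505 = 14200 μs.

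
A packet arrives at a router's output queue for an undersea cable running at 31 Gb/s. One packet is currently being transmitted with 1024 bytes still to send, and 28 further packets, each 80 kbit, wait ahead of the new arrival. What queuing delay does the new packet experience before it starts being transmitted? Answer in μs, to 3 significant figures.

72.5 μs

Each queued packet: L/R = 80000/31000000000 = 2.58065 μs.
28 queued → 72.2581 μs.
Plus remaining 8192 bits of current packet: 0.264258 μs.
Queuing delay = 72.5 μs.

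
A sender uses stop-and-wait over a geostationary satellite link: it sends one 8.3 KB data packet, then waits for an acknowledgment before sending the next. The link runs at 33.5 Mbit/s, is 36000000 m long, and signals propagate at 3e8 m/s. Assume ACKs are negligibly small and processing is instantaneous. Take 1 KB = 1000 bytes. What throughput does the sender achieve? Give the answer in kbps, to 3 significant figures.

274 kbps

t_tx = L/R = 66400/33500000 = 0.00198209 s.
t_prop = 36000000/300000000 = 0.12 s; RTT = 0.24 s.
Cycle = t_tx + RTT = 0.241982 s.
Throughput = L / cycle = 66400 / 0.241982 = 274 kbps.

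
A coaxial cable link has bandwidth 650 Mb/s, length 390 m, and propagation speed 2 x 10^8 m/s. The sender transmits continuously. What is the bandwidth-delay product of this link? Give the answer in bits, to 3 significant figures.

1270 bits

Propagation delay = 390 / 200000000 = 1.95e-06 s.
BDP = R × t_prop = 650000000 × 1.95e-06 = 1267.5 bits.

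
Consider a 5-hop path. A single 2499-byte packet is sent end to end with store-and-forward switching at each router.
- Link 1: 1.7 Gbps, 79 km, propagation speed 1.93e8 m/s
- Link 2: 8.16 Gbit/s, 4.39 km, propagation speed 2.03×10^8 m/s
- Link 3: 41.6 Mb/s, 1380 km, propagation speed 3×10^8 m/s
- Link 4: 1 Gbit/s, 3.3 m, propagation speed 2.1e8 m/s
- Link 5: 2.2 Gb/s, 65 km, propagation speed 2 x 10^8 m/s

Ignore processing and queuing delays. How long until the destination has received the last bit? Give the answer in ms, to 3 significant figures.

L = 2499 × 8 = 19992 bits.
Transmission delays (L/R per hop): 0.01176, 0.00245, 0.480577, 0.019992, 0.00908727 ms; sum = 0.523866 ms.
Propagation delays (d/s per hop): 0.409326, 0.0216256, 4.6, 1.57143e-05, 0.325 ms; sum = 5.35597 ms.
End-to-end = 5.88 ms.

5.88 ms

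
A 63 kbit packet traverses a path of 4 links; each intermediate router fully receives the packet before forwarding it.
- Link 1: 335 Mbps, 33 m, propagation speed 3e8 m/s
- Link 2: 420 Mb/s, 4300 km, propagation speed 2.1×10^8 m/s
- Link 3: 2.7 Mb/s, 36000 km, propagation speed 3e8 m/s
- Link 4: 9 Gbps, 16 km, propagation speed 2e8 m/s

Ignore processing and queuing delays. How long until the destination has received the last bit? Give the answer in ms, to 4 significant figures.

164.2 ms

L = 63000 bits.
Transmission delays (L/R per hop): 0.18806, 0.15, 23.3333, 0.007 ms; sum = 23.6784 ms.
Propagation delays (d/s per hop): 0.00011, 20.4762, 120, 0.08 ms; sum = 140.556 ms.
End-to-end = 164.2 ms.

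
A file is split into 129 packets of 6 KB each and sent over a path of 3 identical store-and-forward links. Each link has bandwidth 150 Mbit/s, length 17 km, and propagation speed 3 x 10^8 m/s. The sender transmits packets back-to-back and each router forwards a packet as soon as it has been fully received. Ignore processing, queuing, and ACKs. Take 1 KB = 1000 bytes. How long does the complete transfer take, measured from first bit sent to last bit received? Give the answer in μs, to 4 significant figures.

42090 μs

Per-hop transmission t_tx = L/R = 48000/150000000 = 320 μs.
Per-hop propagation t_prop = 17000/300000000 = 56.6667 μs.
Pipeline fill: first packet needs 3·t_tx to clear all hops; remaining 128 packets each add one t_tx.
Total = (3+129-1)·t_tx + 3·t_prop = 131·320 + 3·56.6667 = 42090 μs.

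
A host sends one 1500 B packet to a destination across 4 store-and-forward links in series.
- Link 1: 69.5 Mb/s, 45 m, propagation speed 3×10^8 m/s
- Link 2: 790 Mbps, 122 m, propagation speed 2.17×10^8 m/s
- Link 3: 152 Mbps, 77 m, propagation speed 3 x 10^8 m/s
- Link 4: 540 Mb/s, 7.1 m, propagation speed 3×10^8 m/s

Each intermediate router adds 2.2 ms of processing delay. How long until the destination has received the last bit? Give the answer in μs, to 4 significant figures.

L = 1500 × 8 = 12000 bits.
Transmission delays (L/R per hop): 172.662, 15.1899, 78.9474, 22.2222 μs; sum = 289.021 μs.
Propagation delays (d/s per hop): 0.15, 0.562212, 0.256667, 0.0236667 μs; sum = 0.992545 μs.
Processing at 3 router(s): 3 × 2.2 ms = 6600 μs.
End-to-end = 6890 μs.

6890 μs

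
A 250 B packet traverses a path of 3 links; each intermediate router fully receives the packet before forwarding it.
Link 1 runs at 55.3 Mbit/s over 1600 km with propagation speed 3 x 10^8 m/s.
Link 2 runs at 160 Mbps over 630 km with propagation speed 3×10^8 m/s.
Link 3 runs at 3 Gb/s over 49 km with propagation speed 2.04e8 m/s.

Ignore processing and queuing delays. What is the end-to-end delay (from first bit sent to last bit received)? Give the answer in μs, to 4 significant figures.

L = 250 × 8 = 2000 bits.
Transmission delays (L/R per hop): 36.1664, 12.5, 0.666667 μs; sum = 49.333 μs.
Propagation delays (d/s per hop): 5333.33, 2100, 240.196 μs; sum = 7673.53 μs.
End-to-end = 7723 μs.

7723 μs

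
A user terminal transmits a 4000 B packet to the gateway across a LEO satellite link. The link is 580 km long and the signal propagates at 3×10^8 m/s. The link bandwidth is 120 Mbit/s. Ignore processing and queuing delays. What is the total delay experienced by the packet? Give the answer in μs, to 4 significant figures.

2200 μs

L = 4000 × 8 = 32000 bits.
Transmission delay = L/R = 32000 / 120000000 = 266.667 μs.
Propagation delay = d/s = 580000 m / 300000000 m/s = 1933.33 μs.
Total = 2200 μs.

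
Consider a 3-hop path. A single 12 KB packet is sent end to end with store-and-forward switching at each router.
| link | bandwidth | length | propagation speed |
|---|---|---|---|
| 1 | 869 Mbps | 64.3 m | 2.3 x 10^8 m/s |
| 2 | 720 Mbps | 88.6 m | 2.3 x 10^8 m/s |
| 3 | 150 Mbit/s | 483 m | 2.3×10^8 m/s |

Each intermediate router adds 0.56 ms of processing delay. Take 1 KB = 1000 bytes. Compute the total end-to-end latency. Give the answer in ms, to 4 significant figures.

2.007 ms

L = 96000 bits.
Transmission delays (L/R per hop): 0.110472, 0.133333, 0.64 ms; sum = 0.883805 ms.
Propagation delays (d/s per hop): 0.000279565, 0.000385217, 0.0021 ms; sum = 0.00276478 ms.
Processing at 2 router(s): 2 × 0.56 ms = 1.12 ms.
End-to-end = 2.007 ms.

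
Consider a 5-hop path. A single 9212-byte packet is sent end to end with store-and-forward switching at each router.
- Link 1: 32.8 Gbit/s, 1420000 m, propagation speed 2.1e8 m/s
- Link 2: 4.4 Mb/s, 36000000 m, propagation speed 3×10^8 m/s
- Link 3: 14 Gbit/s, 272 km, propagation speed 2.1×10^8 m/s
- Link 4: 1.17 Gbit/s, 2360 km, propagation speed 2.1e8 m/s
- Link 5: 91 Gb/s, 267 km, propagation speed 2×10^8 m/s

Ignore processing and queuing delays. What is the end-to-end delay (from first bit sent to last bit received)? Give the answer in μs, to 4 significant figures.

L = 9212 × 8 = 73696 bits.
Transmission delays (L/R per hop): 2.24683, 16749.1, 5.264, 62.988, 0.809846 μs; sum = 16820.4 μs.
Propagation delays (d/s per hop): 6761.9, 120000, 1295.24, 11238.1, 1335 μs; sum = 140630 μs.
End-to-end = 157500 μs.

157500 μs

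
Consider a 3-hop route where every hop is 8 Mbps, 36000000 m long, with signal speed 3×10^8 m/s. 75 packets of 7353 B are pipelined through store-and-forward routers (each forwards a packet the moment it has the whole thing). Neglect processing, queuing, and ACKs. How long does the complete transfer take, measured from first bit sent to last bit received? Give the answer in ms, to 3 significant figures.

926 ms

Per-hop transmission t_tx = L/R = 58824/8000000 = 7.353 ms.
Per-hop propagation t_prop = 36000000/300000000 = 120 ms.
Pipeline fill: first packet needs 3·t_tx to clear all hops; remaining 74 packets each add one t_tx.
Total = (3+75-1)·t_tx + 3·t_prop = 77·7.353 + 3·120 = 926 ms.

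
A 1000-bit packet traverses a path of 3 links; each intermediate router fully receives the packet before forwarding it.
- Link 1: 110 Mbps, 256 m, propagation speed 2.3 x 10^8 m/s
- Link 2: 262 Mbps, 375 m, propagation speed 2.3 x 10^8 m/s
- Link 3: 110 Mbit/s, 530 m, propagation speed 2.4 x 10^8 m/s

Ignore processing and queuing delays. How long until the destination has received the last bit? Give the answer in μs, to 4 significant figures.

Transmission delays (L/R per hop): 9.09091, 3.81679, 9.09091 μs; sum = 21.9986 μs.
Propagation delays (d/s per hop): 1.11304, 1.63043, 2.20833 μs; sum = 4.95181 μs.
End-to-end = 26.95 μs.

26.95 μs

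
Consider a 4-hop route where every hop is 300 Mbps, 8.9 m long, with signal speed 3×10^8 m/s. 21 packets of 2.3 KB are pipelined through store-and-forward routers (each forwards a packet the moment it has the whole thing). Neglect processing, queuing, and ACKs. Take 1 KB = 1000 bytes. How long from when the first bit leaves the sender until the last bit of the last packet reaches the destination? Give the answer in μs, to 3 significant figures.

Per-hop transmission t_tx = L/R = 18400/300000000 = 61.3333 μs.
Per-hop propagation t_prop = 8.9/300000000 = 0.0296667 μs.
Pipeline fill: first packet needs 4·t_tx to clear all hops; remaining 20 packets each add one t_tx.
Total = (4+21-1)·t_tx + 4·t_prop = 24·61.3333 + 4·0.0296667 = 1470 μs.

1470 μs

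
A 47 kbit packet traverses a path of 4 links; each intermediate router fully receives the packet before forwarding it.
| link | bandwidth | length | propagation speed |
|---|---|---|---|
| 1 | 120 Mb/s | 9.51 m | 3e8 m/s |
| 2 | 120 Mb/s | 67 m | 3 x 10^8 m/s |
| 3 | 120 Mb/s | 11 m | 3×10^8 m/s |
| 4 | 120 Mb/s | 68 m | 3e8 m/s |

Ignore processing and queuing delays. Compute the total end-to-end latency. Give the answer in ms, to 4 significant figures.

L = 47000 bits.
Transmission delay per hop = L/R = 47000/120000000 = 0.391667 ms; 4 hops → 1.56667 ms.
Propagation delays (d/s per hop): 3.17e-05, 0.000223333, 3.66667e-05, 0.000226667 ms; sum = 0.000518367 ms.
End-to-end = 1.567 ms.

1.567 ms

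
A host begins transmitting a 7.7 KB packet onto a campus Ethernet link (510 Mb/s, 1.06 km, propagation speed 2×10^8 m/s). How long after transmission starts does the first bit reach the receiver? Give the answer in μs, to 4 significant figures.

First bit experiences only propagation delay: d/s = 1060/200000000 = 5.300 μs.

5.300 μs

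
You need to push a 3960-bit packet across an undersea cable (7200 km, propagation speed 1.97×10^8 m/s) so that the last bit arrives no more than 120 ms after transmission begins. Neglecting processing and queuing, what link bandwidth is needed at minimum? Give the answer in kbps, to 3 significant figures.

47.5 kbps

Propagation delay = 7200000 / 197000000 = 36.5482 ms.
Transmission budget = 120 − 36.5482 = 83.4518 ms.
R ≥ L / t_tx = 3960 bits / 0.0834518 s = 47.5 kbps.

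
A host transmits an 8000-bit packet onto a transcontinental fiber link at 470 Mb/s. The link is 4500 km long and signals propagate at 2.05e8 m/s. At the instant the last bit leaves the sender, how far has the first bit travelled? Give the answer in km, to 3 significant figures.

t_tx = L/R = 8000/470000000 = 1.70213e-05 s.
Distance = s × t_tx = 2.05e+08 × 1.70213e-05 = 3.49 km.

3.49 km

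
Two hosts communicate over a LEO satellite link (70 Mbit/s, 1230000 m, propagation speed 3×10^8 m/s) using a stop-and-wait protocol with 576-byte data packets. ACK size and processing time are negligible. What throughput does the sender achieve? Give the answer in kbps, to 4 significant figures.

t_tx = L/R = 4608/70000000 = 6.58286e-05 s.
t_prop = 1230000/300000000 = 0.0041 s; RTT = 0.0082 s.
Cycle = t_tx + RTT = 0.00826583 s.
Throughput = L / cycle = 4608 / 0.00826583 = 557.5 kbps.

557.5 kbps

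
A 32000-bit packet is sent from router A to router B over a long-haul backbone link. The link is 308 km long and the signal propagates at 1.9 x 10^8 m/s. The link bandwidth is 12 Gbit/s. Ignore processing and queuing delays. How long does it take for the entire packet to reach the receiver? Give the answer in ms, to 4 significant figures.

1.624 ms

Transmission delay = L/R = 32000 / 12000000000 = 0.00266667 ms.
Propagation delay = d/s = 308000 m / 190000000 m/s = 1.62105 ms.
Total = 1.624 ms.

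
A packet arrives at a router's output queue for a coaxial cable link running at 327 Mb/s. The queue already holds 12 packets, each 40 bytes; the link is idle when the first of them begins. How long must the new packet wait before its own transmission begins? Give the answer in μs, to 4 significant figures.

Each queued packet: L/R = 320/327000000 = 0.978593 μs.
12 queued → 11.7431 μs.
Queuing delay = 11.74 μs.

11.74 μs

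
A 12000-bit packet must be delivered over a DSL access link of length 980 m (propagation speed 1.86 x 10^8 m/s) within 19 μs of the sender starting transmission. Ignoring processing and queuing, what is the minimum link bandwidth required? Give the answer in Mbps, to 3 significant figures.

874 Mbps

Propagation delay = 980 / 186000000 = 5.26882 μs.
Transmission budget = 19 − 5.26882 = 13.7312 μs.
R ≥ L / t_tx = 12000 bits / 1.37312e-05 s = 874 Mbps.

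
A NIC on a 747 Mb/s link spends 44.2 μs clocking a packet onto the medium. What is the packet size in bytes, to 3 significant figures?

L = R × t_tx = 747000000 b/s × 4.42e-05 s = 33017.4 bits.
In bytes: 33017.4 / 8 = 4130 bytes.

4130 bytes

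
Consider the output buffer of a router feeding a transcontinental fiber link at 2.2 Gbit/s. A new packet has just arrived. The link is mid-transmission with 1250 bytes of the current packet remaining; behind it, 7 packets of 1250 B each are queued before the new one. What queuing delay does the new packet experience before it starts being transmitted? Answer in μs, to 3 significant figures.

36.4 μs

Each queued packet: L/R = 10000/2200000000 = 4.54545 μs.
7 queued → 31.8182 μs.
Plus remaining 10000 bits of current packet: 4.54545 μs.
Queuing delay = 36.4 μs.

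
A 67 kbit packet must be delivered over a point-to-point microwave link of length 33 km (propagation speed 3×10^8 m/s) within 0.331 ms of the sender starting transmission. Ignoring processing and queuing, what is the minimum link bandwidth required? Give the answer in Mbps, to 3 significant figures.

303 Mbps

Propagation delay = 33000 / 300000000 = 0.11 ms.
Transmission budget = 0.331 − 0.11 = 0.221 ms.
R ≥ L / t_tx = 67000 bits / 0.000221 s = 303 Mbps.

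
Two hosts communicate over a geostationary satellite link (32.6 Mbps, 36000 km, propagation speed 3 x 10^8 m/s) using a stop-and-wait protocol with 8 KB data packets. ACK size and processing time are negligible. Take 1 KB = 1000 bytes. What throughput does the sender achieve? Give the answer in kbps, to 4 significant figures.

t_tx = L/R = 64000/32600000 = 0.00196319 s.
t_prop = 36000000/300000000 = 0.12 s; RTT = 0.24 s.
Cycle = t_tx + RTT = 0.241963 s.
Throughput = L / cycle = 64000 / 0.241963 = 264.5 kbps.

264.5 kbps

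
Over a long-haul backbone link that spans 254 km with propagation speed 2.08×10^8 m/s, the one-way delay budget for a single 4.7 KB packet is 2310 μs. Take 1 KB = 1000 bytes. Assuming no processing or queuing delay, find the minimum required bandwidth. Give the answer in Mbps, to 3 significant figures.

34.5 Mbps

L = 37600 bits.
Propagation delay = 254000 / 208000000 = 1221.15 μs.
Transmission budget = 2310 − 1221.15 = 1088.85 μs.
R ≥ L / t_tx = 37600 bits / 0.00108885 s = 34.5 Mbps.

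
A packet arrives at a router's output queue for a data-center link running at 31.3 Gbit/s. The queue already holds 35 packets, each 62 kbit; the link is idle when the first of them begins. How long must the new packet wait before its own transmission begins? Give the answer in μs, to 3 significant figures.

Each queued packet: L/R = 62000/31300000000 = 1.98083 μs.
35 queued → 69.3291 μs.
Queuing delay = 69.3 μs.

69.3 μs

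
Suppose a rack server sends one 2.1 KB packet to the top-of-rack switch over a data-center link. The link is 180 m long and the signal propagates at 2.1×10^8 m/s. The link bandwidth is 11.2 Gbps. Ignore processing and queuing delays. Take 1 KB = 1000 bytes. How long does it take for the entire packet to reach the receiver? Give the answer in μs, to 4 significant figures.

L = 16800 bits.
Transmission delay = L/R = 16800 / 11200000000 = 1.5 μs.
Propagation delay = d/s = 180 m / 210000000 m/s = 0.857143 μs.
Total = 2.357 μs.

2.357 μs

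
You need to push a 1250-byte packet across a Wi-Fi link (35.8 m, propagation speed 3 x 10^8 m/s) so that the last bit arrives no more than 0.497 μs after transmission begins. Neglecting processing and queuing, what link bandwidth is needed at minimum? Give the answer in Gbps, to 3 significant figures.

L = 10000 bits.
Propagation delay = 35.8 / 300000000 = 0.119333 μs.
Transmission budget = 0.497 − 0.119333 = 0.377667 μs.
R ≥ L / t_tx = 10000 bits / 3.77667e-07 s = 26.5 Gbps.

26.5 Gbps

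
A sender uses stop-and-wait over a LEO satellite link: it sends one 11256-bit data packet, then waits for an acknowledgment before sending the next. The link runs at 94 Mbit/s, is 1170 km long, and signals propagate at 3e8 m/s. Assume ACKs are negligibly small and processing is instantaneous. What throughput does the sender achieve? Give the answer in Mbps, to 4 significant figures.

t_tx = L/R = 11256/94000000 = 0.000119745 s.
t_prop = 1170000/300000000 = 0.0039 s; RTT = 0.0078 s.
Cycle = t_tx + RTT = 0.00791974 s.
Throughput = L / cycle = 11256 / 0.00791974 = 1.421 Mbps.

1.421 Mbps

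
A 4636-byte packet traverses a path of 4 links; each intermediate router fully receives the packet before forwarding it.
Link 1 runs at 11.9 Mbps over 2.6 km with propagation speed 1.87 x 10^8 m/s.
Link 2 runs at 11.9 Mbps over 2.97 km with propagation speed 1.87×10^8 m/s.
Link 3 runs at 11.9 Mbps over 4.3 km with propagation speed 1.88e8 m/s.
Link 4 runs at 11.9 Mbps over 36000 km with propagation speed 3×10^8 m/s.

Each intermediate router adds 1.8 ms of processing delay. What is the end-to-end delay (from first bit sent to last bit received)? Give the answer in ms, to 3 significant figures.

L = 4636 × 8 = 37088 bits.
Transmission delay per hop = L/R = 37088/11900000 = 3.11664 ms; 4 hops → 12.4666 ms.
Propagation delays (d/s per hop): 0.0139037, 0.0158824, 0.0228723, 120 ms; sum = 120.053 ms.
Processing at 3 router(s): 3 × 1.8 ms = 5.4 ms.
End-to-end = 138 ms.

138 ms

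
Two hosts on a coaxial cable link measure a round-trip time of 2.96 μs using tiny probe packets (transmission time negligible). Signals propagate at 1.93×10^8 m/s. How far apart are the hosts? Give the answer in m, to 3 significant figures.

One-way propagation = RTT/2 = 1.48 μs.
d = s × t = 193000000 × 1.48e-06 = 286 m.

286 m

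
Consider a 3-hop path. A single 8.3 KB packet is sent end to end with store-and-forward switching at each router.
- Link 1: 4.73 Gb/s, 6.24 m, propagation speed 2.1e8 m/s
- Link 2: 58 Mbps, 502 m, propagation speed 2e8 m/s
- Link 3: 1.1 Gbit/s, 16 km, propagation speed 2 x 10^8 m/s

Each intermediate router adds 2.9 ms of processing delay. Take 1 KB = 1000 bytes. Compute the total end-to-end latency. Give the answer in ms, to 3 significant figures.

7.10 ms

L = 66400 bits.
Transmission delays (L/R per hop): 0.0140381, 1.14483, 0.0603636 ms; sum = 1.21923 ms.
Propagation delays (d/s per hop): 2.97143e-05, 0.00251, 0.08 ms; sum = 0.0825397 ms.
Processing at 2 router(s): 2 × 2.9 ms = 5.8 ms.
End-to-end = 7.10 ms.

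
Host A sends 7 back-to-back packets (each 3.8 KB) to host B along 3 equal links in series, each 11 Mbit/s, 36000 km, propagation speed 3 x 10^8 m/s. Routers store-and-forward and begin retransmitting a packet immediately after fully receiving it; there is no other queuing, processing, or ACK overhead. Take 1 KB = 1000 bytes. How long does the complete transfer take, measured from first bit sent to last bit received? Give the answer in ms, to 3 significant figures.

385 ms

Per-hop transmission t_tx = L/R = 30400/11000000 = 2.76364 ms.
Per-hop propagation t_prop = 36000000/300000000 = 120 ms.
Pipeline fill: first packet needs 3·t_tx to clear all hops; remaining 6 packets each add one t_tx.
Total = (3+7-1)·t_tx + 3·t_prop = 9·2.76364 + 3·120 = 385 ms.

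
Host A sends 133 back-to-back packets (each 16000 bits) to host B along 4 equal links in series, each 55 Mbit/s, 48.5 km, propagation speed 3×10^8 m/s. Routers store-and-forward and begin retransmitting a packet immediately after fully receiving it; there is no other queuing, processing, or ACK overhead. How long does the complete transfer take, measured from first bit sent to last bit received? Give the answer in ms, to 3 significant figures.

40.2 ms

Per-hop transmission t_tx = L/R = 16000/55000000 = 0.290909 ms.
Per-hop propagation t_prop = 48500/300000000 = 0.161667 ms.
Pipeline fill: first packet needs 4·t_tx to clear all hops; remaining 132 packets each add one t_tx.
Total = (4+133-1)·t_tx + 4·t_prop = 136·0.290909 + 4·0.161667 = 40.2 ms.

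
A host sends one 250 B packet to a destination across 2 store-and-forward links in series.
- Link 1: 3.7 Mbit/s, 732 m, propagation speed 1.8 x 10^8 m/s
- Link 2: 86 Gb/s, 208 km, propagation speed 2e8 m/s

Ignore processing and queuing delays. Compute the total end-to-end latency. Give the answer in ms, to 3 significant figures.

1.58 ms

L = 250 × 8 = 2000 bits.
Transmission delays (L/R per hop): 0.540541, 2.32558e-05 ms; sum = 0.540564 ms.
Propagation delays (d/s per hop): 0.00406667, 1.04 ms; sum = 1.04407 ms.
End-to-end = 1.58 ms.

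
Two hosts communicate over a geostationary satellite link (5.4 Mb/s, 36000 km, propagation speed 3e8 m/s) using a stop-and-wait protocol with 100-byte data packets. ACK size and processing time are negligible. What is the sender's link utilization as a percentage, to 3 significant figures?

0.0617 %

t_tx = L/R = 800/5400000 = 0.000148148 s.
t_prop = 36000000/300000000 = 0.12 s; RTT = 0.24 s.
Cycle = t_tx + RTT = 0.240148 s.
Utilization = t_tx / cycle = 0.000148148/0.240148 = 0.0617 %.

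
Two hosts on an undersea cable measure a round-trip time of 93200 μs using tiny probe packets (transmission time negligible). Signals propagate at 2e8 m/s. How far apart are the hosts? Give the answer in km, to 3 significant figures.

9320 km

One-way propagation = RTT/2 = 46600 μs.
d = s × t = 200000000 × 0.0466 = 9320 km.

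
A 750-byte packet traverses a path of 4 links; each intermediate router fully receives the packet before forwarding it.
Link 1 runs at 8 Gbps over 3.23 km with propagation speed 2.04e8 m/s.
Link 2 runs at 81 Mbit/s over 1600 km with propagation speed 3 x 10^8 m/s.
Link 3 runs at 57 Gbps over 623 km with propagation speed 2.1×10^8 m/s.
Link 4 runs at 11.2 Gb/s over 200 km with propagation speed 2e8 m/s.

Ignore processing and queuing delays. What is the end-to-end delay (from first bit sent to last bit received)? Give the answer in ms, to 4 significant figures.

L = 750 × 8 = 6000 bits.
Transmission delays (L/R per hop): 0.00075, 0.0740741, 0.000105263, 0.000535714 ms; sum = 0.0754651 ms.
Propagation delays (d/s per hop): 0.0158333, 5.33333, 2.96667, 1 ms; sum = 9.31583 ms.
End-to-end = 9.391 ms.

9.391 ms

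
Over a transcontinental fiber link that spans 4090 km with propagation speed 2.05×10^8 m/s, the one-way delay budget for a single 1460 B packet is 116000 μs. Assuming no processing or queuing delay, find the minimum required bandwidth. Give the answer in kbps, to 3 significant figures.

122 kbps

L = 11680 bits.
Propagation delay = 4090000 / 2.05e+08 = 19951.2 μs.
Transmission budget = 116000 − 19951.2 = 96048.8 μs.
R ≥ L / t_tx = 11680 bits / 0.0960488 s = 122 kbps.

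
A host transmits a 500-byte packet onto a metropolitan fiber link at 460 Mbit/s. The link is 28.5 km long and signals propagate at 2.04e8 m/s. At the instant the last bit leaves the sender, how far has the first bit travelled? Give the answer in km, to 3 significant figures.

t_tx = L/R = 4000/460000000 = 8.69565e-06 s.
Distance = s × t_tx = 204000000 × 8.69565e-06 = 1.77 km.

1.77 km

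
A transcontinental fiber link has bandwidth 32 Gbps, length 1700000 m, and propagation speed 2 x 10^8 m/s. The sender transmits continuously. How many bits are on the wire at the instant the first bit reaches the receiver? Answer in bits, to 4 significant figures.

Propagation delay = 1700000 / 200000000 = 0.0085 s.
BDP = R × t_prop = 32000000000 × 0.0085 = 272000000 bits.

272000000 bits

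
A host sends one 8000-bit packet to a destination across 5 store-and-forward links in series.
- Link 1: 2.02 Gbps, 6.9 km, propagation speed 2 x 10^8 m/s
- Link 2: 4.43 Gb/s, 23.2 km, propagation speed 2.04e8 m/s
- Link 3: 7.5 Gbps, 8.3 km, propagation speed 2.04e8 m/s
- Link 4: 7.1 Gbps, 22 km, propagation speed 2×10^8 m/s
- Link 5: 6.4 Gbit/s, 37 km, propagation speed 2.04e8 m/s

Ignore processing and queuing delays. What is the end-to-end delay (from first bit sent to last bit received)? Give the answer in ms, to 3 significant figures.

Transmission delays (L/R per hop): 0.0039604, 0.00180587, 0.00106667, 0.00112676, 0.00125 ms; sum = 0.00920969 ms.
Propagation delays (d/s per hop): 0.0345, 0.113725, 0.0406863, 0.11, 0.181373 ms; sum = 0.480284 ms.
End-to-end = 0.489 ms.

0.489 ms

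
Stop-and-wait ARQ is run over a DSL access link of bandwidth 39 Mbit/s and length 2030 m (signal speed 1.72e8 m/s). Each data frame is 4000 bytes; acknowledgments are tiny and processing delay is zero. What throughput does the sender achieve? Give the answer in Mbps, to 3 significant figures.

37.9 Mbps

t_tx = L/R = 32000/39000000 = 0.000820513 s.
t_prop = 2030/172000000 = 1.18023e-05 s; RTT = 2.36047e-05 s.
Cycle = t_tx + RTT = 0.000844117 s.
Throughput = L / cycle = 32000 / 0.000844117 = 37.9 Mbps.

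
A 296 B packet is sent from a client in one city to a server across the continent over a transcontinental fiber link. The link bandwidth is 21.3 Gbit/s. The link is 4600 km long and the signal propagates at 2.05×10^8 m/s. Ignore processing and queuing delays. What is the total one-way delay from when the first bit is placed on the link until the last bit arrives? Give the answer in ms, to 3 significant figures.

L = 296 × 8 = 2368 bits.
Transmission delay = L/R = 2368 / 21300000000 = 0.000111174 ms.
Propagation delay = d/s = 4600000 m / 2.05e+08 m/s = 22.439 ms.
Total = 22.4 ms.

22.4 ms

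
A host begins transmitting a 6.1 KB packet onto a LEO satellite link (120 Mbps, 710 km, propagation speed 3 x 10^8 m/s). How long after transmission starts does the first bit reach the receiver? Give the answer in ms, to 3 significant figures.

First bit experiences only propagation delay: d/s = 710000/300000000 = 2.37 ms.

2.37 ms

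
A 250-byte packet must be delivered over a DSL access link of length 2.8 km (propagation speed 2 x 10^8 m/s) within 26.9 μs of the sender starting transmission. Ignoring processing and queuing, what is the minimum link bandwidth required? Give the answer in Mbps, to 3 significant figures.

L = 2000 bits.
Propagation delay = 2800 / 200000000 = 14 μs.
Transmission budget = 26.9 − 14 = 12.9 μs.
R ≥ L / t_tx = 2000 bits / 1.29e-05 s = 155 Mbps.

155 Mbps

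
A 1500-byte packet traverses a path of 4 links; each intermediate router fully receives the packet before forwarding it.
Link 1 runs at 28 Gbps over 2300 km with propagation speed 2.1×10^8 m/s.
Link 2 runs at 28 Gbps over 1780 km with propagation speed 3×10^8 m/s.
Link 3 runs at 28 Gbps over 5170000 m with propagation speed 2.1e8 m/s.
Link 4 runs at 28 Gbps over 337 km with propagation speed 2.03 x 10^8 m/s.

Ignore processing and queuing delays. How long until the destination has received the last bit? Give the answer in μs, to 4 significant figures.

43170 μs

L = 1500 × 8 = 12000 bits.
Transmission delay per hop = L/R = 12000/28000000000 = 0.428571 μs; 4 hops → 1.71429 μs.
Propagation delays (d/s per hop): 10952.4, 5933.33, 24619, 1660.1 μs; sum = 43164.9 μs.
End-to-end = 43170 μs.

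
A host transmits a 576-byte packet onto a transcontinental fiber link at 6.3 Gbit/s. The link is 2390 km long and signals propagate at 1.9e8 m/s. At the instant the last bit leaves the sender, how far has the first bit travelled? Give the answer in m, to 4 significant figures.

139.0 m

t_tx = L/R = 4608/6300000000 = 7.31429e-07 s.
Distance = s × t_tx = 190000000 × 7.31429e-07 = 139.0 m.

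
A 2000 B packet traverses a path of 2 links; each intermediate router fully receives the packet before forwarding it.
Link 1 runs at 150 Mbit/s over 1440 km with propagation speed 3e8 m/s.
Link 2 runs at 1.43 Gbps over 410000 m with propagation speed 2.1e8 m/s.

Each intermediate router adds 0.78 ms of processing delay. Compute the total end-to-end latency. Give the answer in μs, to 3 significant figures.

7650 μs

L = 2000 × 8 = 16000 bits.
Transmission delays (L/R per hop): 106.667, 11.1888 μs; sum = 117.855 μs.
Propagation delays (d/s per hop): 4800, 1952.38 μs; sum = 6752.38 μs.
Processing at 1 router(s): 1 × 0.78 ms = 780 μs.
End-to-end = 7650 μs.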